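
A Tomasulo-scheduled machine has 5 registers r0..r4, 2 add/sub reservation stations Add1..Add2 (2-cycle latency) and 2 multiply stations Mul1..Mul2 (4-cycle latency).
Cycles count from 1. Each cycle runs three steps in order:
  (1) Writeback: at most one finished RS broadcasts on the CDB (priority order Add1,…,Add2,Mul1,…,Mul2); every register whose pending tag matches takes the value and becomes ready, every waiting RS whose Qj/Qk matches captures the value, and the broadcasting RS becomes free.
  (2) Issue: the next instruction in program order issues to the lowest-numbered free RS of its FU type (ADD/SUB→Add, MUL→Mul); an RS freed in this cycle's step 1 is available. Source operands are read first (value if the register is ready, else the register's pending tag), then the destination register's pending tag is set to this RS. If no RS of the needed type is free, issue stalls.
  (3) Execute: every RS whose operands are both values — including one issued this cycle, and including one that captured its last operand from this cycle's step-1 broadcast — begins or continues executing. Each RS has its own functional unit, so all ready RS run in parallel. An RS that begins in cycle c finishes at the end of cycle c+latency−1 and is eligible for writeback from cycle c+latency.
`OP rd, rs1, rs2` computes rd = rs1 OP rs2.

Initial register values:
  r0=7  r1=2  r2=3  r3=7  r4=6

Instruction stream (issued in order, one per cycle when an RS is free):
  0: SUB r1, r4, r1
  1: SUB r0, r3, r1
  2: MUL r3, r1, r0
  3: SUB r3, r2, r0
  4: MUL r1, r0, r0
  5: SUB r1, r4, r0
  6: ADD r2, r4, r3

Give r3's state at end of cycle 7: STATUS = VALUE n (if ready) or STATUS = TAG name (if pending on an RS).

  c1: issue SUB r1<-Add1  regs: r0:7,r1:Add1,r2:3,r3:7,r4:6
  c2: issue SUB r0<-Add2  regs: r0:Add2,r1:Add1,r2:3,r3:7,r4:6
  c3: CDB Add1=4; issue MUL r3<-Mul1  regs: r0:Add2,r1:4,r2:3,r3:Mul1,r4:6
  c4: issue SUB r3<-Add1  regs: r0:Add2,r1:4,r2:3,r3:Add1,r4:6
  c5: CDB Add2=3; issue MUL r1<-Mul2  regs: r0:3,r1:Mul2,r2:3,r3:Add1,r4:6
  c6: issue SUB r1<-Add2  regs: r0:3,r1:Add2,r2:3,r3:Add1,r4:6
  c7: CDB Add1=0; issue ADD r2<-Add1  regs: r0:3,r1:Add2,r2:Add1,r3:0,r4:6

STATUS = VALUE 0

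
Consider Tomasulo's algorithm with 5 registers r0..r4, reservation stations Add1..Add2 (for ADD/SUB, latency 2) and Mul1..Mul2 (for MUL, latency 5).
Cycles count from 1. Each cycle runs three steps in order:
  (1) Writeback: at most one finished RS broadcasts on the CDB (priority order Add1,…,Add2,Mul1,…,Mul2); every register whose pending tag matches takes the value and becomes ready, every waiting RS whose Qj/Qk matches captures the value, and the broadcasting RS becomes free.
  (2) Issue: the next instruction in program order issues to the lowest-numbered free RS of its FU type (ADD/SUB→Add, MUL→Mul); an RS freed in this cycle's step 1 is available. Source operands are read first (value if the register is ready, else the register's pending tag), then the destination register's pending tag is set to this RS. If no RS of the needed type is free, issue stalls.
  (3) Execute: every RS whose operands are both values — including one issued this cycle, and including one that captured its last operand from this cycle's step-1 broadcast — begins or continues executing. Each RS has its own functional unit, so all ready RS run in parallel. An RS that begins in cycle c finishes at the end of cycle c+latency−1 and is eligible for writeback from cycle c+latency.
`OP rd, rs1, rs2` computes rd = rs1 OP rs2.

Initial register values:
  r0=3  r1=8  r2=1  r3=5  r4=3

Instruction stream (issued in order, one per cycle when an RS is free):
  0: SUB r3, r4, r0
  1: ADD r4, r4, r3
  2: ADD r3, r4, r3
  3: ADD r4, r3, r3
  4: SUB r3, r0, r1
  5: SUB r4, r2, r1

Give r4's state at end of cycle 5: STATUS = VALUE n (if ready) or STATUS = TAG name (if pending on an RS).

STATUS = TAG Add2

cycle 1: issue SUB r3<-Add1 // r0:3,r1:8,r2:1,r3:Add1,r4:3
cycle 2: issue ADD r4<-Add2 // r0:3,r1:8,r2:1,r3:Add1,r4:Add2
cycle 3: CDB Add1=0; issue ADD r3<-Add1 // r0:3,r1:8,r2:1,r3:Add1,r4:Add2
cycle 4: stall // r0:3,r1:8,r2:1,r3:Add1,r4:Add2
cycle 5: CDB Add2=3; issue ADD r4<-Add2 // r0:3,r1:8,r2:1,r3:Add1,r4:Add2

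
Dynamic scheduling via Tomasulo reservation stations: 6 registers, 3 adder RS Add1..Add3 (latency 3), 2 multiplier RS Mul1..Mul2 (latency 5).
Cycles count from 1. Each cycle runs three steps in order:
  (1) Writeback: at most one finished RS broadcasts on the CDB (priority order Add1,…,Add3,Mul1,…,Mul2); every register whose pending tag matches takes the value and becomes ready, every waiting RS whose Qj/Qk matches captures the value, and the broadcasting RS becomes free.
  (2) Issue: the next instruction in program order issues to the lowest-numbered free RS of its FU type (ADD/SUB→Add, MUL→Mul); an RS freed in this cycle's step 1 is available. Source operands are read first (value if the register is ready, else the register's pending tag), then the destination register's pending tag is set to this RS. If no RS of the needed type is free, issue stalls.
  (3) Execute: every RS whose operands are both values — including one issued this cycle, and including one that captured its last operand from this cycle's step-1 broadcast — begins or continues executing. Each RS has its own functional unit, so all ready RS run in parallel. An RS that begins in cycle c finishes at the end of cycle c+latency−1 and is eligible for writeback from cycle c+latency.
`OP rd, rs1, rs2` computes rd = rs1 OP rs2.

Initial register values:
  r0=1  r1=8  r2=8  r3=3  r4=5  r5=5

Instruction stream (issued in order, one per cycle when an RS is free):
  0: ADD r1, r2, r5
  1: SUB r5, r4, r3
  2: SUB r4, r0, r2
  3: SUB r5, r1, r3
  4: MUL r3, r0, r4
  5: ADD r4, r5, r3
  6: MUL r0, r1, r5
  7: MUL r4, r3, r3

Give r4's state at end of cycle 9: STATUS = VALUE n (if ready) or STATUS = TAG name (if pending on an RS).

c1: issue ADD r1<-Add1 | r0:1,r1:Add1,r2:8,r3:3,r4:5,r5:5
c2: issue SUB r5<-Add2 | r0:1,r1:Add1,r2:8,r3:3,r4:5,r5:Add2
c3: issue SUB r4<-Add3 | r0:1,r1:Add1,r2:8,r3:3,r4:Add3,r5:Add2
c4: CDB Add1=13; issue SUB r5<-Add1 | r0:1,r1:13,r2:8,r3:3,r4:Add3,r5:Add1
c5: CDB Add2=2; issue MUL r3<-Mul1 | r0:1,r1:13,r2:8,r3:Mul1,r4:Add3,r5:Add1
c6: CDB Add3=-7; issue ADD r4<-Add2 | r0:1,r1:13,r2:8,r3:Mul1,r4:Add2,r5:Add1
c7: CDB Add1=10; issue MUL r0<-Mul2 | r0:Mul2,r1:13,r2:8,r3:Mul1,r4:Add2,r5:10
c8: stall | r0:Mul2,r1:13,r2:8,r3:Mul1,r4:Add2,r5:10
c9: stall | r0:Mul2,r1:13,r2:8,r3:Mul1,r4:Add2,r5:10

STATUS = TAG Add2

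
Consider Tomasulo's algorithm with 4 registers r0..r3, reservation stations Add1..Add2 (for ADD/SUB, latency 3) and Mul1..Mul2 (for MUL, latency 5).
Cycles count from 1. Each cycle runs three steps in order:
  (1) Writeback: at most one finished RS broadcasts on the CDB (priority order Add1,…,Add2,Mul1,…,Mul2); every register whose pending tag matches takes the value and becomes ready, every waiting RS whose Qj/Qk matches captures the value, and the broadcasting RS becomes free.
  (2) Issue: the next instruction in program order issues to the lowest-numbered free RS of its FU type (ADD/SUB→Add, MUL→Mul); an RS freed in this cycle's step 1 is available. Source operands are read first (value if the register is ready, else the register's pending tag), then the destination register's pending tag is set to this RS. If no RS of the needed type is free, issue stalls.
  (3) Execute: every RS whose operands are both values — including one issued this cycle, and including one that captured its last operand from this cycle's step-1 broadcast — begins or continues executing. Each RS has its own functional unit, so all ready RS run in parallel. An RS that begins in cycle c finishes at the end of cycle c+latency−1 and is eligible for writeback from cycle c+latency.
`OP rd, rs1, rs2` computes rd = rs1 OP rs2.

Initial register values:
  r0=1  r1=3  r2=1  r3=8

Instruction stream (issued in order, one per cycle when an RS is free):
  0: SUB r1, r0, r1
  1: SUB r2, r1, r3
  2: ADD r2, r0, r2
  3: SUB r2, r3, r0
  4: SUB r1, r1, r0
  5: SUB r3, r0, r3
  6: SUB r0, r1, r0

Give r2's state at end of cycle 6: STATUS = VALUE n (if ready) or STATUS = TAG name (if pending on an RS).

STATUS = TAG Add1

c1: issue SUB r1<-Add1 | r0:1,r1:Add1,r2:1,r3:8
c2: issue SUB r2<-Add2 | r0:1,r1:Add1,r2:Add2,r3:8
c3: stall | r0:1,r1:Add1,r2:Add2,r3:8
c4: CDB Add1=-2; issue ADD r2<-Add1 | r0:1,r1:-2,r2:Add1,r3:8
c5: stall | r0:1,r1:-2,r2:Add1,r3:8
c6: stall | r0:1,r1:-2,r2:Add1,r3:8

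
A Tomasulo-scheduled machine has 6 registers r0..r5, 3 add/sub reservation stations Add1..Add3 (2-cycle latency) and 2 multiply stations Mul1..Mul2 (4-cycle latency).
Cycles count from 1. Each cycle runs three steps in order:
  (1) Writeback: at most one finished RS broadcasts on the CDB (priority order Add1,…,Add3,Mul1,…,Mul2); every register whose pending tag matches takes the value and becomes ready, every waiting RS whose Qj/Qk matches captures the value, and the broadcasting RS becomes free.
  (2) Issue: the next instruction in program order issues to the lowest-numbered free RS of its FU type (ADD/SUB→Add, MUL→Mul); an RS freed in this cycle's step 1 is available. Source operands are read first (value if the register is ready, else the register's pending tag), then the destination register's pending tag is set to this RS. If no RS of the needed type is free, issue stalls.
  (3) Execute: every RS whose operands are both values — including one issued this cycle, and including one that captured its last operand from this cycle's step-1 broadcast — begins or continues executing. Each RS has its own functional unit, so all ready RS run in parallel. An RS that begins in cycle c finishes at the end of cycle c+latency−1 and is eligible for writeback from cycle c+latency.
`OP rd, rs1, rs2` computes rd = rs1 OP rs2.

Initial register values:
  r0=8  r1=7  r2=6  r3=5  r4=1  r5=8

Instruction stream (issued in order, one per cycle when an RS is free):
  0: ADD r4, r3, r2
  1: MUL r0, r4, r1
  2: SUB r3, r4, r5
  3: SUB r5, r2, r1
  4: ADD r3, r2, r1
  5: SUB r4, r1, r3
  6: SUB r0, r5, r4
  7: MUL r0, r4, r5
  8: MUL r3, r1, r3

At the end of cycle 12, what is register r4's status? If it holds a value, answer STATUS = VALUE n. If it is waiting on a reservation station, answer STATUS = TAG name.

c1: issue ADD r4<-Add1 | r0:8,r1:7,r2:6,r3:5,r4:Add1,r5:8
c2: issue MUL r0<-Mul1 | r0:Mul1,r1:7,r2:6,r3:5,r4:Add1,r5:8
c3: CDB Add1=11; issue SUB r3<-Add1 | r0:Mul1,r1:7,r2:6,r3:Add1,r4:11,r5:8
c4: issue SUB r5<-Add2 | r0:Mul1,r1:7,r2:6,r3:Add1,r4:11,r5:Add2
c5: CDB Add1=3; issue ADD r3<-Add1 | r0:Mul1,r1:7,r2:6,r3:Add1,r4:11,r5:Add2
c6: CDB Add2=-1; issue SUB r4<-Add2 | r0:Mul1,r1:7,r2:6,r3:Add1,r4:Add2,r5:-1
c7: CDB Add1=13; issue SUB r0<-Add1 | r0:Add1,r1:7,r2:6,r3:13,r4:Add2,r5:-1
c8: CDB Mul1=77; issue MUL r0<-Mul1 | r0:Mul1,r1:7,r2:6,r3:13,r4:Add2,r5:-1
c9: CDB Add2=-6; issue MUL r3<-Mul2 | r0:Mul1,r1:7,r2:6,r3:Mul2,r4:-6,r5:-1
c10: - | r0:Mul1,r1:7,r2:6,r3:Mul2,r4:-6,r5:-1
c11: CDB Add1=5 | r0:Mul1,r1:7,r2:6,r3:Mul2,r4:-6,r5:-1
c12: - | r0:Mul1,r1:7,r2:6,r3:Mul2,r4:-6,r5:-1

STATUS = VALUE -6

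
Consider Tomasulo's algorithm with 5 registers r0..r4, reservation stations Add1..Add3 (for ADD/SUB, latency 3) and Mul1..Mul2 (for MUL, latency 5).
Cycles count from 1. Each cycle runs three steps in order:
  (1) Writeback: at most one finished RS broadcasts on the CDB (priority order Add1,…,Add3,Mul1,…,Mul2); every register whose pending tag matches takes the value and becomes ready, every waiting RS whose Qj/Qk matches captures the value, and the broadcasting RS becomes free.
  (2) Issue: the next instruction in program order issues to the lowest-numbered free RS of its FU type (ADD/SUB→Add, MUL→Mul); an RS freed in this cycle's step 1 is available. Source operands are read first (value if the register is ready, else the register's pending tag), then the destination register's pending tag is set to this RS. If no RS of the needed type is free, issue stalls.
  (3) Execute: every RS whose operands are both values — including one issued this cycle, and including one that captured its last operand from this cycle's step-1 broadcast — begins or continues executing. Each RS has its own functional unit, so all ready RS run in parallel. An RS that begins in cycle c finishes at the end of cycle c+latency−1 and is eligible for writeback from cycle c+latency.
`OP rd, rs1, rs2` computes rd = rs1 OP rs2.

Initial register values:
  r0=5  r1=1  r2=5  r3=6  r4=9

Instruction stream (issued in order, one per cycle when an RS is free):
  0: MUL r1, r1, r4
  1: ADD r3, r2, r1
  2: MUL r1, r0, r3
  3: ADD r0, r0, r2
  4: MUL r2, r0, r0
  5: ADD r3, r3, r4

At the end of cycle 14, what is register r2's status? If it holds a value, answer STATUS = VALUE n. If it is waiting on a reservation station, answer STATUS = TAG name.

STATUS = VALUE 100

c1: issue MUL r1<-Mul1 | r0:5,r1:Mul1,r2:5,r3:6,r4:9
c2: issue ADD r3<-Add1 | r0:5,r1:Mul1,r2:5,r3:Add1,r4:9
c3: issue MUL r1<-Mul2 | r0:5,r1:Mul2,r2:5,r3:Add1,r4:9
c4: issue ADD r0<-Add2 | r0:Add2,r1:Mul2,r2:5,r3:Add1,r4:9
c5: stall | r0:Add2,r1:Mul2,r2:5,r3:Add1,r4:9
c6: CDB Mul1=9; issue MUL r2<-Mul1 | r0:Add2,r1:Mul2,r2:Mul1,r3:Add1,r4:9
c7: CDB Add2=10; issue ADD r3<-Add2 | r0:10,r1:Mul2,r2:Mul1,r3:Add2,r4:9
c8: - | r0:10,r1:Mul2,r2:Mul1,r3:Add2,r4:9
c9: CDB Add1=14 | r0:10,r1:Mul2,r2:Mul1,r3:Add2,r4:9
c10: - | r0:10,r1:Mul2,r2:Mul1,r3:Add2,r4:9
c11: - | r0:10,r1:Mul2,r2:Mul1,r3:Add2,r4:9
c12: CDB Add2=23 | r0:10,r1:Mul2,r2:Mul1,r3:23,r4:9
c13: CDB Mul1=100 | r0:10,r1:Mul2,r2:100,r3:23,r4:9
c14: CDB Mul2=70 | r0:10,r1:70,r2:100,r3:23,r4:9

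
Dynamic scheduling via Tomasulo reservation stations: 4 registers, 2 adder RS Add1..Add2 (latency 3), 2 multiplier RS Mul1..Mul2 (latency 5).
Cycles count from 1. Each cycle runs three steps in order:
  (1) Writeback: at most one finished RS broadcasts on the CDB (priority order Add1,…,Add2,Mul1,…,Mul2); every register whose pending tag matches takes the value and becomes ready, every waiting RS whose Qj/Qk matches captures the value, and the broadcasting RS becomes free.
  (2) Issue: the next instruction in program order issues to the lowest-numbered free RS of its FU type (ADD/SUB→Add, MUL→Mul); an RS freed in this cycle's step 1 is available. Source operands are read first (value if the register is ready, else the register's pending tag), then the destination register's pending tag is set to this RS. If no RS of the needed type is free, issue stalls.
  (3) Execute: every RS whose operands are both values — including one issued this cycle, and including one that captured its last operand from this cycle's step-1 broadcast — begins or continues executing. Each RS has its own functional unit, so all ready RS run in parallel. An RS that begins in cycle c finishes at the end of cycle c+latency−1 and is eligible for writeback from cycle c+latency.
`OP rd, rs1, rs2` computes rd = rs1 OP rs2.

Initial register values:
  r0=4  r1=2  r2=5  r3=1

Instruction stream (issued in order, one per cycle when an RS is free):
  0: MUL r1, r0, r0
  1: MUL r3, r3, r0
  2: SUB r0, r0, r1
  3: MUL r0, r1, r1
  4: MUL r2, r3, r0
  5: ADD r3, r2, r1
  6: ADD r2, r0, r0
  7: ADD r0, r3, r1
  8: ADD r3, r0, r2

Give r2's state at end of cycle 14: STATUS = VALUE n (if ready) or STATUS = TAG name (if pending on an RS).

  c1: issue MUL r1<-Mul1  regs: r0:4,r1:Mul1,r2:5,r3:1
  c2: issue MUL r3<-Mul2  regs: r0:4,r1:Mul1,r2:5,r3:Mul2
  c3: issue SUB r0<-Add1  regs: r0:Add1,r1:Mul1,r2:5,r3:Mul2
  c4: stall  regs: r0:Add1,r1:Mul1,r2:5,r3:Mul2
  c5: stall  regs: r0:Add1,r1:Mul1,r2:5,r3:Mul2
  c6: CDB Mul1=16; issue MUL r0<-Mul1  regs: r0:Mul1,r1:16,r2:5,r3:Mul2
  c7: CDB Mul2=4; issue MUL r2<-Mul2  regs: r0:Mul1,r1:16,r2:Mul2,r3:4
  c8: issue ADD r3<-Add2  regs: r0:Mul1,r1:16,r2:Mul2,r3:Add2
  c9: CDB Add1=-12; issue ADD r2<-Add1  regs: r0:Mul1,r1:16,r2:Add1,r3:Add2
  c10: stall  regs: r0:Mul1,r1:16,r2:Add1,r3:Add2
  c11: CDB Mul1=256; stall  regs: r0:256,r1:16,r2:Add1,r3:Add2
  c12: stall  regs: r0:256,r1:16,r2:Add1,r3:Add2
  c13: stall  regs: r0:256,r1:16,r2:Add1,r3:Add2
  c14: CDB Add1=512; issue ADD r0<-Add1  regs: r0:Add1,r1:16,r2:512,r3:Add2

STATUS = VALUE 512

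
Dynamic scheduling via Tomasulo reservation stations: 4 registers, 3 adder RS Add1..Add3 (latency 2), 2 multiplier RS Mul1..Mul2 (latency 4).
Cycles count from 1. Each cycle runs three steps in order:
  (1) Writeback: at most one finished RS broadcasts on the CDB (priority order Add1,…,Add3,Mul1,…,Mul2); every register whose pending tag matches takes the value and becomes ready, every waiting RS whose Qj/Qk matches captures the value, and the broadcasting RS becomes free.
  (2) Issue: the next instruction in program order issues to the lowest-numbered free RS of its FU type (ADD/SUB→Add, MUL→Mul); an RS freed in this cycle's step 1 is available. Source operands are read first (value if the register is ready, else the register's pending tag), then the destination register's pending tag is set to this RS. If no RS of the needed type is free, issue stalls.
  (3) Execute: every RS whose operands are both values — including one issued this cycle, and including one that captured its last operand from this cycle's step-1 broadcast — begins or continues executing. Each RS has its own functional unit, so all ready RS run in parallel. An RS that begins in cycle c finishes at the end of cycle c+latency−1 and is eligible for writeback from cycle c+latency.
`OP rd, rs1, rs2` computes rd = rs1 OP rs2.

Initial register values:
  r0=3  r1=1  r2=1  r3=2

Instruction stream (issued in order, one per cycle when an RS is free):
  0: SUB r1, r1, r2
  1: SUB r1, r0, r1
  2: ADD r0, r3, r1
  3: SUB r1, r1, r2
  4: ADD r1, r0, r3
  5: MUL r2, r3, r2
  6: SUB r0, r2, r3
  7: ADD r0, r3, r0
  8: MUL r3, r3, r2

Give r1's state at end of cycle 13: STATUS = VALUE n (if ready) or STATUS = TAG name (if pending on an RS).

  c1: issue SUB r1<-Add1  regs: r0:3,r1:Add1,r2:1,r3:2
  c2: issue SUB r1<-Add2  regs: r0:3,r1:Add2,r2:1,r3:2
  c3: CDB Add1=0; issue ADD r0<-Add1  regs: r0:Add1,r1:Add2,r2:1,r3:2
  c4: issue SUB r1<-Add3  regs: r0:Add1,r1:Add3,r2:1,r3:2
  c5: CDB Add2=3; issue ADD r1<-Add2  regs: r0:Add1,r1:Add2,r2:1,r3:2
  c6: issue MUL r2<-Mul1  regs: r0:Add1,r1:Add2,r2:Mul1,r3:2
  c7: CDB Add1=5; issue SUB r0<-Add1  regs: r0:Add1,r1:Add2,r2:Mul1,r3:2
  c8: CDB Add3=2; issue ADD r0<-Add3  regs: r0:Add3,r1:Add2,r2:Mul1,r3:2
  c9: CDB Add2=7; issue MUL r3<-Mul2  regs: r0:Add3,r1:7,r2:Mul1,r3:Mul2
  c10: CDB Mul1=2  regs: r0:Add3,r1:7,r2:2,r3:Mul2
  c11: -  regs: r0:Add3,r1:7,r2:2,r3:Mul2
  c12: CDB Add1=0  regs: r0:Add3,r1:7,r2:2,r3:Mul2
  c13: -  regs: r0:Add3,r1:7,r2:2,r3:Mul2

STATUS = VALUE 7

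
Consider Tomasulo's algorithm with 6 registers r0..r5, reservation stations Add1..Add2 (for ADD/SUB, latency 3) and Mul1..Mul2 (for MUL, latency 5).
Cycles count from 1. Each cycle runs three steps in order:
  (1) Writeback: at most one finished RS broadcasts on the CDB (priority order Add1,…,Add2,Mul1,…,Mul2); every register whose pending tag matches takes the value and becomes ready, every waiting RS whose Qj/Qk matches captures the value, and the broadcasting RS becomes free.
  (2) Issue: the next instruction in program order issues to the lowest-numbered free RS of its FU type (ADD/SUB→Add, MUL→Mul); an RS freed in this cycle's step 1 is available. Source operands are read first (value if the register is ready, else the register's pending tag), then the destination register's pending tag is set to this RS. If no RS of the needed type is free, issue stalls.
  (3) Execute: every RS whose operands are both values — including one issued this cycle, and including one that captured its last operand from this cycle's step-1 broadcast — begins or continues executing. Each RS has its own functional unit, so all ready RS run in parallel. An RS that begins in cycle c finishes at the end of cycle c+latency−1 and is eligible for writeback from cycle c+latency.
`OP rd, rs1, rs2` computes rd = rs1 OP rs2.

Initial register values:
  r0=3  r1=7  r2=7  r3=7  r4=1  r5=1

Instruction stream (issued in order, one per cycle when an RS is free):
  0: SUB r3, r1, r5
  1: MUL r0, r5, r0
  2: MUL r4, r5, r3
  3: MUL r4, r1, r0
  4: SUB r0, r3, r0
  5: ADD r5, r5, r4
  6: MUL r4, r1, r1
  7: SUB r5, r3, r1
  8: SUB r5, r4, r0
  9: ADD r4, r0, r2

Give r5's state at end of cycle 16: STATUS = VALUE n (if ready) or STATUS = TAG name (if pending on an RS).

c1: issue SUB r3<-Add1 | r0:3,r1:7,r2:7,r3:Add1,r4:1,r5:1
c2: issue MUL r0<-Mul1 | r0:Mul1,r1:7,r2:7,r3:Add1,r4:1,r5:1
c3: issue MUL r4<-Mul2 | r0:Mul1,r1:7,r2:7,r3:Add1,r4:Mul2,r5:1
c4: CDB Add1=6; stall | r0:Mul1,r1:7,r2:7,r3:6,r4:Mul2,r5:1
c5: stall | r0:Mul1,r1:7,r2:7,r3:6,r4:Mul2,r5:1
c6: stall | r0:Mul1,r1:7,r2:7,r3:6,r4:Mul2,r5:1
c7: CDB Mul1=3; issue MUL r4<-Mul1 | r0:3,r1:7,r2:7,r3:6,r4:Mul1,r5:1
c8: issue SUB r0<-Add1 | r0:Add1,r1:7,r2:7,r3:6,r4:Mul1,r5:1
c9: CDB Mul2=6; issue ADD r5<-Add2 | r0:Add1,r1:7,r2:7,r3:6,r4:Mul1,r5:Add2
c10: issue MUL r4<-Mul2 | r0:Add1,r1:7,r2:7,r3:6,r4:Mul2,r5:Add2
c11: CDB Add1=3; issue SUB r5<-Add1 | r0:3,r1:7,r2:7,r3:6,r4:Mul2,r5:Add1
c12: CDB Mul1=21; stall | r0:3,r1:7,r2:7,r3:6,r4:Mul2,r5:Add1
c13: stall | r0:3,r1:7,r2:7,r3:6,r4:Mul2,r5:Add1
c14: CDB Add1=-1; issue SUB r5<-Add1 | r0:3,r1:7,r2:7,r3:6,r4:Mul2,r5:Add1
c15: CDB Add2=22; issue ADD r4<-Add2 | r0:3,r1:7,r2:7,r3:6,r4:Add2,r5:Add1
c16: CDB Mul2=49 | r0:3,r1:7,r2:7,r3:6,r4:Add2,r5:Add1

STATUS = TAG Add1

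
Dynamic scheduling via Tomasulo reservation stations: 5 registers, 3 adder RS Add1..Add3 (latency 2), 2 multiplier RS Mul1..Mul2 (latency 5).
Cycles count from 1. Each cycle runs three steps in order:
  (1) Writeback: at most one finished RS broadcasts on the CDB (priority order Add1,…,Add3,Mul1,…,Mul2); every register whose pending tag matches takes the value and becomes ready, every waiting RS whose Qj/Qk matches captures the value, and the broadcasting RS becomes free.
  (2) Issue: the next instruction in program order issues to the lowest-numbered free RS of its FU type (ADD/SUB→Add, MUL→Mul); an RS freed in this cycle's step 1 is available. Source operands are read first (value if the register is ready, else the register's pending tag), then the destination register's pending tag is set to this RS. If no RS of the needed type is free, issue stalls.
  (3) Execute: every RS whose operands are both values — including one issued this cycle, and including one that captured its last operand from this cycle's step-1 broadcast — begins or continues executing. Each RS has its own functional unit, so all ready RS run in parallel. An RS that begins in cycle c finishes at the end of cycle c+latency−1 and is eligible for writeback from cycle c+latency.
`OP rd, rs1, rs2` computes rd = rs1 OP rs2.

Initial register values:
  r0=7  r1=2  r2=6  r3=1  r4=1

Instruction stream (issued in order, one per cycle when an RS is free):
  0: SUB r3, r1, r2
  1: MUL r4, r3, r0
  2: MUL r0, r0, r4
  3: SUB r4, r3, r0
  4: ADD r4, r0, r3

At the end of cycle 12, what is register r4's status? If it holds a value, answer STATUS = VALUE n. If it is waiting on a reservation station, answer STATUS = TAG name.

STATUS = TAG Add2

cycle 1: issue SUB r3<-Add1 // r0:7,r1:2,r2:6,r3:Add1,r4:1
cycle 2: issue MUL r4<-Mul1 // r0:7,r1:2,r2:6,r3:Add1,r4:Mul1
cycle 3: CDB Add1=-4; issue MUL r0<-Mul2 // r0:Mul2,r1:2,r2:6,r3:-4,r4:Mul1
cycle 4: issue SUB r4<-Add1 // r0:Mul2,r1:2,r2:6,r3:-4,r4:Add1
cycle 5: issue ADD r4<-Add2 // r0:Mul2,r1:2,r2:6,r3:-4,r4:Add2
cycle 6: - // r0:Mul2,r1:2,r2:6,r3:-4,r4:Add2
cycle 7: - // r0:Mul2,r1:2,r2:6,r3:-4,r4:Add2
cycle 8: CDB Mul1=-28 // r0:Mul2,r1:2,r2:6,r3:-4,r4:Add2
cycle 9: - // r0:Mul2,r1:2,r2:6,r3:-4,r4:Add2
cycle 10: - // r0:Mul2,r1:2,r2:6,r3:-4,r4:Add2
cycle 11: - // r0:Mul2,r1:2,r2:6,r3:-4,r4:Add2
cycle 12: - // r0:Mul2,r1:2,r2:6,r3:-4,r4:Add2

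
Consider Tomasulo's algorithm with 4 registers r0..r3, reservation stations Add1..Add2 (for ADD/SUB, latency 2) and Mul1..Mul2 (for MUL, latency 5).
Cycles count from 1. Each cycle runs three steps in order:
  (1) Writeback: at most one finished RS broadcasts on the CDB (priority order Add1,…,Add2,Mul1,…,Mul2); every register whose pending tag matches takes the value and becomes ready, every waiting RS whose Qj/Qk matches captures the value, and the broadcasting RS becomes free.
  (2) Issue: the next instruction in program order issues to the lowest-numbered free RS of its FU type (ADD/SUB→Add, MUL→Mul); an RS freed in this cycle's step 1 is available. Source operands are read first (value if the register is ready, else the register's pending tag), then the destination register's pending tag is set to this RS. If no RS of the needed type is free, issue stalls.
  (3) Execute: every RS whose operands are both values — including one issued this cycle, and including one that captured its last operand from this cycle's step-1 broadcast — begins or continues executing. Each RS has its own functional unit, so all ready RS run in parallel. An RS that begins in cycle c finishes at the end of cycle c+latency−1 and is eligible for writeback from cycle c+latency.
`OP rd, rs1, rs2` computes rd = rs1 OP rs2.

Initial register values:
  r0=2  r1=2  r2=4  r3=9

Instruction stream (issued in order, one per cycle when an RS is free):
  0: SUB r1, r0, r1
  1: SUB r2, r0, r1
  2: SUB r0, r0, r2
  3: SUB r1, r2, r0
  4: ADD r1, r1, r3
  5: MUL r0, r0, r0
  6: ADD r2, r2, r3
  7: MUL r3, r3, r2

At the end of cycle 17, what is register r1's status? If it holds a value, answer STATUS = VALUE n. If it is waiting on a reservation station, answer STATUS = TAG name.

STATUS = VALUE 11

  c1: issue SUB r1<-Add1  regs: r0:2,r1:Add1,r2:4,r3:9
  c2: issue SUB r2<-Add2  regs: r0:2,r1:Add1,r2:Add2,r3:9
  c3: CDB Add1=0; issue SUB r0<-Add1  regs: r0:Add1,r1:0,r2:Add2,r3:9
  c4: stall  regs: r0:Add1,r1:0,r2:Add2,r3:9
  c5: CDB Add2=2; issue SUB r1<-Add2  regs: r0:Add1,r1:Add2,r2:2,r3:9
  c6: stall  regs: r0:Add1,r1:Add2,r2:2,r3:9
  c7: CDB Add1=0; issue ADD r1<-Add1  regs: r0:0,r1:Add1,r2:2,r3:9
  c8: issue MUL r0<-Mul1  regs: r0:Mul1,r1:Add1,r2:2,r3:9
  c9: CDB Add2=2; issue ADD r2<-Add2  regs: r0:Mul1,r1:Add1,r2:Add2,r3:9
  c10: issue MUL r3<-Mul2  regs: r0:Mul1,r1:Add1,r2:Add2,r3:Mul2
  c11: CDB Add1=11  regs: r0:Mul1,r1:11,r2:Add2,r3:Mul2
  c12: CDB Add2=11  regs: r0:Mul1,r1:11,r2:11,r3:Mul2
  c13: CDB Mul1=0  regs: r0:0,r1:11,r2:11,r3:Mul2
  c14: -  regs: r0:0,r1:11,r2:11,r3:Mul2
  c15: -  regs: r0:0,r1:11,r2:11,r3:Mul2
  c16: -  regs: r0:0,r1:11,r2:11,r3:Mul2
  c17: CDB Mul2=99  regs: r0:0,r1:11,r2:11,r3:99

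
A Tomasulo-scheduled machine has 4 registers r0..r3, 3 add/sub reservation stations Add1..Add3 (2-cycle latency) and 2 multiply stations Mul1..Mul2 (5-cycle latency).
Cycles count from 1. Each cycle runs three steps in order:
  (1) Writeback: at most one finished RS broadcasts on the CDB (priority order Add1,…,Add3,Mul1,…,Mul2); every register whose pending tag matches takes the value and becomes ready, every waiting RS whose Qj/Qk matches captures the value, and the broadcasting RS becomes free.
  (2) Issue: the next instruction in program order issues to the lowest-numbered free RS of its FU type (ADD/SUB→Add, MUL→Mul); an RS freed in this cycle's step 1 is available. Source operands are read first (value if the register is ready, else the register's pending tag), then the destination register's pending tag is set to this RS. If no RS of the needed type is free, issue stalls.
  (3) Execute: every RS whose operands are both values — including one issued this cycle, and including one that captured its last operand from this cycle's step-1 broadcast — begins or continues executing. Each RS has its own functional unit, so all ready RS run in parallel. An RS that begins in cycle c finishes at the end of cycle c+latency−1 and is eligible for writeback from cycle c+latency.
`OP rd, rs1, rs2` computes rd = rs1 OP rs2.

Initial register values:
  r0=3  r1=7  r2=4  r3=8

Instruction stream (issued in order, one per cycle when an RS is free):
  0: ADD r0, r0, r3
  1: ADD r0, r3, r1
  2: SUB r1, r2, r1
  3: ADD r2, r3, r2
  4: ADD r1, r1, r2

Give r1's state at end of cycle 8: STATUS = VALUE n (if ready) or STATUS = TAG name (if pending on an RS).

  c1: issue ADD r0<-Add1  regs: r0:Add1,r1:7,r2:4,r3:8
  c2: issue ADD r0<-Add2  regs: r0:Add2,r1:7,r2:4,r3:8
  c3: CDB Add1=11; issue SUB r1<-Add1  regs: r0:Add2,r1:Add1,r2:4,r3:8
  c4: CDB Add2=15; issue ADD r2<-Add2  regs: r0:15,r1:Add1,r2:Add2,r3:8
  c5: CDB Add1=-3; issue ADD r1<-Add1  regs: r0:15,r1:Add1,r2:Add2,r3:8
  c6: CDB Add2=12  regs: r0:15,r1:Add1,r2:12,r3:8
  c7: -  regs: r0:15,r1:Add1,r2:12,r3:8
  c8: CDB Add1=9  regs: r0:15,r1:9,r2:12,r3:8

STATUS = VALUE 9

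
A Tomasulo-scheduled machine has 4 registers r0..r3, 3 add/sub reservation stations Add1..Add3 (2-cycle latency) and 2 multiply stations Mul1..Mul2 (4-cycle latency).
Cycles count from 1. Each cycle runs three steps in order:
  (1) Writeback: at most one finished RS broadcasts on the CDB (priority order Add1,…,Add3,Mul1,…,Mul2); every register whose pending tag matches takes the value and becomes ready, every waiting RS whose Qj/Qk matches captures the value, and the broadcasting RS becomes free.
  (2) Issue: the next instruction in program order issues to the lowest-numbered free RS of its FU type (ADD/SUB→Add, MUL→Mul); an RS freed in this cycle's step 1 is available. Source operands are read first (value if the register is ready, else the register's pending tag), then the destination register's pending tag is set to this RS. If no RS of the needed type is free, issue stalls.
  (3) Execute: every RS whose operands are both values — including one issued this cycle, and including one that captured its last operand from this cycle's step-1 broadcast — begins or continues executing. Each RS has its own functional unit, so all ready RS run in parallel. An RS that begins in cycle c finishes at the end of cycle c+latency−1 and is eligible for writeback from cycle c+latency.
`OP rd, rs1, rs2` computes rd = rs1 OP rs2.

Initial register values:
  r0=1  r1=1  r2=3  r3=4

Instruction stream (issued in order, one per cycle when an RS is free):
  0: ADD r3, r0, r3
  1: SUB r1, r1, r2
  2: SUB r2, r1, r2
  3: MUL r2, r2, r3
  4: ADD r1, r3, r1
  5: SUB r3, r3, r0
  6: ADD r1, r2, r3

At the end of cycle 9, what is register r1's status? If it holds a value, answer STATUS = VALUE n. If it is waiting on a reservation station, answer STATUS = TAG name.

cycle 1: issue ADD r3<-Add1 // r0:1,r1:1,r2:3,r3:Add1
cycle 2: issue SUB r1<-Add2 // r0:1,r1:Add2,r2:3,r3:Add1
cycle 3: CDB Add1=5; issue SUB r2<-Add1 // r0:1,r1:Add2,r2:Add1,r3:5
cycle 4: CDB Add2=-2; issue MUL r2<-Mul1 // r0:1,r1:-2,r2:Mul1,r3:5
cycle 5: issue ADD r1<-Add2 // r0:1,r1:Add2,r2:Mul1,r3:5
cycle 6: CDB Add1=-5; issue SUB r3<-Add1 // r0:1,r1:Add2,r2:Mul1,r3:Add1
cycle 7: CDB Add2=3; issue ADD r1<-Add2 // r0:1,r1:Add2,r2:Mul1,r3:Add1
cycle 8: CDB Add1=4 // r0:1,r1:Add2,r2:Mul1,r3:4
cycle 9: - // r0:1,r1:Add2,r2:Mul1,r3:4

STATUS = TAG Add2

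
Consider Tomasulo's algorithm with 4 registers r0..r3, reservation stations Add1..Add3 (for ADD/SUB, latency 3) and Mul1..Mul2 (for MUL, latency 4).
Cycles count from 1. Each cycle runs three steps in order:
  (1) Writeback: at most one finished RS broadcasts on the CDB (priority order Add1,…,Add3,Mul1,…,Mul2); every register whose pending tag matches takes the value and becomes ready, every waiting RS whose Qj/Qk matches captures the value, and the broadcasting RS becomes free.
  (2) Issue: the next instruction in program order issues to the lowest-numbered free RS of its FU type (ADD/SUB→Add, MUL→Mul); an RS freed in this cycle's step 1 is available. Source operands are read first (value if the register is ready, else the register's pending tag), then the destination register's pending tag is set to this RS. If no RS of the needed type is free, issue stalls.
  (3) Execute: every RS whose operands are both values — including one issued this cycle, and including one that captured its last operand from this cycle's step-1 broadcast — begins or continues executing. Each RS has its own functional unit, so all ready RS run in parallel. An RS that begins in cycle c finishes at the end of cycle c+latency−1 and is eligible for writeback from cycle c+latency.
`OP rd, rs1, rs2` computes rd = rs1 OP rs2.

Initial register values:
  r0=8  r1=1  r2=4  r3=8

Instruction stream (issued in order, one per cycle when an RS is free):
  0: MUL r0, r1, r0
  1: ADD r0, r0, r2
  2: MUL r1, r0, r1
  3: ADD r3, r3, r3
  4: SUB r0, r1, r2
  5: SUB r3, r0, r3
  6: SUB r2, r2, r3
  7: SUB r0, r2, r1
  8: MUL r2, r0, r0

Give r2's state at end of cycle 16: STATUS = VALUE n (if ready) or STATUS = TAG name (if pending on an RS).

STATUS = TAG Mul1

  c1: issue MUL r0<-Mul1  regs: r0:Mul1,r1:1,r2:4,r3:8
  c2: issue ADD r0<-Add1  regs: r0:Add1,r1:1,r2:4,r3:8
  c3: issue MUL r1<-Mul2  regs: r0:Add1,r1:Mul2,r2:4,r3:8
  c4: issue ADD r3<-Add2  regs: r0:Add1,r1:Mul2,r2:4,r3:Add2
  c5: CDB Mul1=8; issue SUB r0<-Add3  regs: r0:Add3,r1:Mul2,r2:4,r3:Add2
  c6: stall  regs: r0:Add3,r1:Mul2,r2:4,r3:Add2
  c7: CDB Add2=16; issue SUB r3<-Add2  regs: r0:Add3,r1:Mul2,r2:4,r3:Add2
  c8: CDB Add1=12; issue SUB r2<-Add1  regs: r0:Add3,r1:Mul2,r2:Add1,r3:Add2
  c9: stall  regs: r0:Add3,r1:Mul2,r2:Add1,r3:Add2
  c10: stall  regs: r0:Add3,r1:Mul2,r2:Add1,r3:Add2
  c11: stall  regs: r0:Add3,r1:Mul2,r2:Add1,r3:Add2
  c12: CDB Mul2=12; stall  regs: r0:Add3,r1:12,r2:Add1,r3:Add2
  c13: stall  regs: r0:Add3,r1:12,r2:Add1,r3:Add2
  c14: stall  regs: r0:Add3,r1:12,r2:Add1,r3:Add2
  c15: CDB Add3=8; issue SUB r0<-Add3  regs: r0:Add3,r1:12,r2:Add1,r3:Add2
  c16: issue MUL r2<-Mul1  regs: r0:Add3,r1:12,r2:Mul1,r3:Add2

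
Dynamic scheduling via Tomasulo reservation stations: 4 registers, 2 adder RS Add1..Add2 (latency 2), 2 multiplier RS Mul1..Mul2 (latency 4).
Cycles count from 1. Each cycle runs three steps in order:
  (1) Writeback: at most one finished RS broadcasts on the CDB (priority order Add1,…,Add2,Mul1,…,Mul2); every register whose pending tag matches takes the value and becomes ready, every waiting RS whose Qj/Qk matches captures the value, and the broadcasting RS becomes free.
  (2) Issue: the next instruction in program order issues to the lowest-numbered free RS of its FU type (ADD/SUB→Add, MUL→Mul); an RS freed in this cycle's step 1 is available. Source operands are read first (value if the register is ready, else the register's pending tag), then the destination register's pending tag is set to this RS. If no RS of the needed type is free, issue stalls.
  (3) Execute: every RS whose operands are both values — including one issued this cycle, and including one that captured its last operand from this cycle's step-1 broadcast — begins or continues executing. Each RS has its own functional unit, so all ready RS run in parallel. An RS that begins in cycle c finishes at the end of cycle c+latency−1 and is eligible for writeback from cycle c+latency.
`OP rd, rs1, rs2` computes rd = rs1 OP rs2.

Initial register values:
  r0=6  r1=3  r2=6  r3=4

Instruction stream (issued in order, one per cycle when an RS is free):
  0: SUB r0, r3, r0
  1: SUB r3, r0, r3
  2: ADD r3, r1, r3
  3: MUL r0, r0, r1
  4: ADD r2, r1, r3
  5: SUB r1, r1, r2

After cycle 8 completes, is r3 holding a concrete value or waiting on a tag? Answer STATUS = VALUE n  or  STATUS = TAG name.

  c1: issue SUB r0<-Add1  regs: r0:Add1,r1:3,r2:6,r3:4
  c2: issue SUB r3<-Add2  regs: r0:Add1,r1:3,r2:6,r3:Add2
  c3: CDB Add1=-2; issue ADD r3<-Add1  regs: r0:-2,r1:3,r2:6,r3:Add1
  c4: issue MUL r0<-Mul1  regs: r0:Mul1,r1:3,r2:6,r3:Add1
  c5: CDB Add2=-6; issue ADD r2<-Add2  regs: r0:Mul1,r1:3,r2:Add2,r3:Add1
  c6: stall  regs: r0:Mul1,r1:3,r2:Add2,r3:Add1
  c7: CDB Add1=-3; issue SUB r1<-Add1  regs: r0:Mul1,r1:Add1,r2:Add2,r3:-3
  c8: CDB Mul1=-6  regs: r0:-6,r1:Add1,r2:Add2,r3:-3

STATUS = VALUE -3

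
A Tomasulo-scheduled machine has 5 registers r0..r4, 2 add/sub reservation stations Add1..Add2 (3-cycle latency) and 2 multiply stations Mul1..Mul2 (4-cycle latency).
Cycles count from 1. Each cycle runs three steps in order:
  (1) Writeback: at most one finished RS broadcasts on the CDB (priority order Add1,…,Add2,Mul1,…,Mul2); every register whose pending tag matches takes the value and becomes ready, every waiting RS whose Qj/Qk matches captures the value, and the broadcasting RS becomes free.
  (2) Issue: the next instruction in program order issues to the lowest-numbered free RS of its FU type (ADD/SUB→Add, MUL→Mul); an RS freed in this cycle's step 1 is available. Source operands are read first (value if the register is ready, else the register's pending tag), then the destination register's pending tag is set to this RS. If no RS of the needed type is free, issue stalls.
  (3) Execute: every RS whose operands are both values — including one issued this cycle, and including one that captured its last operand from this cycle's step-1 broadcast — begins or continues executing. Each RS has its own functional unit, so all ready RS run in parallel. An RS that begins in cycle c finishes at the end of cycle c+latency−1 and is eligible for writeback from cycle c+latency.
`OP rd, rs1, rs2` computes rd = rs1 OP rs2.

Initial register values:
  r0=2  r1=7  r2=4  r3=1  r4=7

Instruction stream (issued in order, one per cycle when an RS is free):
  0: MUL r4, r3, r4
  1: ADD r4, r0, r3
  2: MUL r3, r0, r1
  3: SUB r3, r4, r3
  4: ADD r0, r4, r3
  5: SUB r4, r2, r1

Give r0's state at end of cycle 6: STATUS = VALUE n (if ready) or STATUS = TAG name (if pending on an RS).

STATUS = TAG Add1

cycle 1: issue MUL r4<-Mul1 // r0:2,r1:7,r2:4,r3:1,r4:Mul1
cycle 2: issue ADD r4<-Add1 // r0:2,r1:7,r2:4,r3:1,r4:Add1
cycle 3: issue MUL r3<-Mul2 // r0:2,r1:7,r2:4,r3:Mul2,r4:Add1
cycle 4: issue SUB r3<-Add2 // r0:2,r1:7,r2:4,r3:Add2,r4:Add1
cycle 5: CDB Add1=3; issue ADD r0<-Add1 // r0:Add1,r1:7,r2:4,r3:Add2,r4:3
cycle 6: CDB Mul1=7; stall // r0:Add1,r1:7,r2:4,r3:Add2,r4:3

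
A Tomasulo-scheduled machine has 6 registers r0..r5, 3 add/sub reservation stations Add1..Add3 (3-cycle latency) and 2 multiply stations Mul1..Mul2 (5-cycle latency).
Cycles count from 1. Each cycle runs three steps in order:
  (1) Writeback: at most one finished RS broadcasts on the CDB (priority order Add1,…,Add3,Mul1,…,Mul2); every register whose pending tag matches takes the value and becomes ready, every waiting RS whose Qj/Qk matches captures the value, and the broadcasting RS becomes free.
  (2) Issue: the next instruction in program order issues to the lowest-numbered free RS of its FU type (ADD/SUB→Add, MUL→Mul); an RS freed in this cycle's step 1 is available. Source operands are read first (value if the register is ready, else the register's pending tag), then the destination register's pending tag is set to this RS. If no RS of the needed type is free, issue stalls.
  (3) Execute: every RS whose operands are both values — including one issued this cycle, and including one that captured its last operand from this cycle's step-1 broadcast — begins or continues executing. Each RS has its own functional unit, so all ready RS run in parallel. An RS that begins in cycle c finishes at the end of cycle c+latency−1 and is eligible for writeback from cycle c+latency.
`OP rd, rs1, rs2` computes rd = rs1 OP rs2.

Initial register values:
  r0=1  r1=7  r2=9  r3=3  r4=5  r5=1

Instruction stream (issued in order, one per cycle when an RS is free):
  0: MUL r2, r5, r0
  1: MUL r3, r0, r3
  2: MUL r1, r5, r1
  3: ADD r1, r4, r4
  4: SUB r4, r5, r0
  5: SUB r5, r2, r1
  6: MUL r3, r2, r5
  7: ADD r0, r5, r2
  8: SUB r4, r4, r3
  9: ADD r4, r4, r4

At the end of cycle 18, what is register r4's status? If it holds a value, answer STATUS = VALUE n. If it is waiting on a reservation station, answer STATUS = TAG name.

  c1: issue MUL r2<-Mul1  regs: r0:1,r1:7,r2:Mul1,r3:3,r4:5,r5:1
  c2: issue MUL r3<-Mul2  regs: r0:1,r1:7,r2:Mul1,r3:Mul2,r4:5,r5:1
  c3: stall  regs: r0:1,r1:7,r2:Mul1,r3:Mul2,r4:5,r5:1
  c4: stall  regs: r0:1,r1:7,r2:Mul1,r3:Mul2,r4:5,r5:1
  c5: stall  regs: r0:1,r1:7,r2:Mul1,r3:Mul2,r4:5,r5:1
  c6: CDB Mul1=1; issue MUL r1<-Mul1  regs: r0:1,r1:Mul1,r2:1,r3:Mul2,r4:5,r5:1
  c7: CDB Mul2=3; issue ADD r1<-Add1  regs: r0:1,r1:Add1,r2:1,r3:3,r4:5,r5:1
  c8: issue SUB r4<-Add2  regs: r0:1,r1:Add1,r2:1,r3:3,r4:Add2,r5:1
  c9: issue SUB r5<-Add3  regs: r0:1,r1:Add1,r2:1,r3:3,r4:Add2,r5:Add3
  c10: CDB Add1=10; issue MUL r3<-Mul2  regs: r0:1,r1:10,r2:1,r3:Mul2,r4:Add2,r5:Add3
  c11: CDB Add2=0; issue ADD r0<-Add1  regs: r0:Add1,r1:10,r2:1,r3:Mul2,r4:0,r5:Add3
  c12: CDB Mul1=7; issue SUB r4<-Add2  regs: r0:Add1,r1:10,r2:1,r3:Mul2,r4:Add2,r5:Add3
  c13: CDB Add3=-9; issue ADD r4<-Add3  regs: r0:Add1,r1:10,r2:1,r3:Mul2,r4:Add3,r5:-9
  c14: -  regs: r0:Add1,r1:10,r2:1,r3:Mul2,r4:Add3,r5:-9
  c15: -  regs: r0:Add1,r1:10,r2:1,r3:Mul2,r4:Add3,r5:-9
  c16: CDB Add1=-8  regs: r0:-8,r1:10,r2:1,r3:Mul2,r4:Add3,r5:-9
  c17: -  regs: r0:-8,r1:10,r2:1,r3:Mul2,r4:Add3,r5:-9
  c18: CDB Mul2=-9  regs: r0:-8,r1:10,r2:1,r3:-9,r4:Add3,r5:-9

STATUS = TAG Add3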